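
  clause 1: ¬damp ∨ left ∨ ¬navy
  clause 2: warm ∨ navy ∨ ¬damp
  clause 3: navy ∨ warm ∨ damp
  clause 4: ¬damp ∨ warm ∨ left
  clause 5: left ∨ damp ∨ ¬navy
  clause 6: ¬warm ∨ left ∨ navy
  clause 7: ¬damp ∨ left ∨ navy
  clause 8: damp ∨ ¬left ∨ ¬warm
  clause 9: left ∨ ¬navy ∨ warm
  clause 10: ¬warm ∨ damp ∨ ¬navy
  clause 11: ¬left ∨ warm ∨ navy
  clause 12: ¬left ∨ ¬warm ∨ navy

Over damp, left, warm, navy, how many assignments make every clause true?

There are 2^4 = 16 truth assignments over (damp, left, warm, navy).
Split on damp. With damp = True, the clauses containing damp are satisfied and ¬damp drops from the rest; 2 of the 2^3 = 8 assignments to the other variables satisfy what remains.
With damp = False, by the same count on the reduced clause set, 1 assignment works.
Total: 2 + 1 = 3.

3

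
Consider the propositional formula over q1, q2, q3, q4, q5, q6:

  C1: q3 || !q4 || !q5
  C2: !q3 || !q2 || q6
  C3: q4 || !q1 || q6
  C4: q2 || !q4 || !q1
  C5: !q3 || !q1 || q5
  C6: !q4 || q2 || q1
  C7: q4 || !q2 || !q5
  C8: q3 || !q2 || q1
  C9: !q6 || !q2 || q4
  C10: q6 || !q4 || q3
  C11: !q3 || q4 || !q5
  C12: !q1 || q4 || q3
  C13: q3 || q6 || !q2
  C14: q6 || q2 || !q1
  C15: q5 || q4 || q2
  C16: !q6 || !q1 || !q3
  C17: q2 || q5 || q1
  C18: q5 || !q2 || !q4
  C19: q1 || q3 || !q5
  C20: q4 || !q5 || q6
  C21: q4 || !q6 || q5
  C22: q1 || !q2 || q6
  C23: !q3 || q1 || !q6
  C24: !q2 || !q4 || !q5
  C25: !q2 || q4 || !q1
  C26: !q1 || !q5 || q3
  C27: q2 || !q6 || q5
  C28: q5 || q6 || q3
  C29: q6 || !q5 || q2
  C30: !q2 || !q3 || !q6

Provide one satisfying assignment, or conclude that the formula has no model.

UNSATISFIABLE

Suppose q3 = true.
Suppose q2 = false.
Suppose q4 = false.
(!q5) alone gives q5 = false.
Now (q5) is unsatisfied and unit — conflict.
So q4 must be the other value — set q4 = true.
(!q1) alone gives q1 = false.
Now (q1) is unsatisfied and unit — conflict.
Either choice for q4 ends in contradiction.
So q2 must be the other value — set q2 = true.
(q6) alone gives q6 = true.
Now (!q6) is unsatisfied and unit — conflict.
Either choice for q2 ends in contradiction.
So q3 must be the other value — set q3 = false.
Suppose q4 = false.
(!q1) alone gives q1 = false.
(!q2) alone gives q2 = false.
(q5) alone gives q5 = true.
Now (!q5) is unsatisfied and unit — conflict.
So q4 must be the other value — set q4 = true.
(!q5) alone gives q5 = false.
(q6) alone gives q6 = true.
(!q2) alone gives q2 = false.
Now (q2) is unsatisfied and unit — conflict.
Either choice for q4 ends in contradiction.
Either choice for q3 ends in contradiction.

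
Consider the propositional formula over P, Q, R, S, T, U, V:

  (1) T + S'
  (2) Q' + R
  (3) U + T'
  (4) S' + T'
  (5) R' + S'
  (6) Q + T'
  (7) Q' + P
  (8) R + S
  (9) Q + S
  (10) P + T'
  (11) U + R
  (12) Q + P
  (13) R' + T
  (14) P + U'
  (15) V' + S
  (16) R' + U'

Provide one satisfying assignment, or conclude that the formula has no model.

Suppose T = 1.
The clause (U) is unit, so U = 1.
The clause (S') is unit, so S = 0.
The clause (Q) is unit, so Q = 1.
The clause (R) is unit, so R = 1.
But (R') is also a unit clause — contradiction.
Undo T and try T = 0.
The clause (S') is unit, so S = 0.
The clause (R) is unit, so R = 1.
But (R') is also a unit clause — contradiction.
Neither T = 1 nor T = 0 works.

UNSATISFIABLE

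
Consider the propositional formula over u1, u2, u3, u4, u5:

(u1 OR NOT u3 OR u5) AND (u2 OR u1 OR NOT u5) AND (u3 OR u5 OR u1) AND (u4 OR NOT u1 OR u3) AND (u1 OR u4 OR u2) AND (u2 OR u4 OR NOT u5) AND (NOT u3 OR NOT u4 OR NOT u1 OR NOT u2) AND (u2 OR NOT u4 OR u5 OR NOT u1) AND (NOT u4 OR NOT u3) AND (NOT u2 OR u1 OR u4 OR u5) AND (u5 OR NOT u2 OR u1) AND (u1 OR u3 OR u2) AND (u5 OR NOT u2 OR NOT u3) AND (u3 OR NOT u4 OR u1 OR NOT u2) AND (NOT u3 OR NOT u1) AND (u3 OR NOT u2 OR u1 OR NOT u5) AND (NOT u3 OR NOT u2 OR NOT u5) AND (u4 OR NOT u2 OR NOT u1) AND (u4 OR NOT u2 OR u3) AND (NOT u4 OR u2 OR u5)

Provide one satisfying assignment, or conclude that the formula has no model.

u1=true; u2=true; u3=false; u4=true; u5=true

Try u4 = true.
(NOT u3) alone gives u3 = false.
Try u5 = true.
Try u2 = true.
(u1) alone gives u1 = true.
Every clause now holds.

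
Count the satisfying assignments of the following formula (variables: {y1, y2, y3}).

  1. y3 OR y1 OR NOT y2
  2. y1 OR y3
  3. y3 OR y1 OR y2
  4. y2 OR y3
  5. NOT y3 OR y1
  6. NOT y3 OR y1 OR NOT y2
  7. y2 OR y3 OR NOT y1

3

There are 2^3 = 8 truth assignments over (y1, y2, y3).
Check each against the 7 clauses (columns in the order y1, y2, y3):
  F F F  ✗ fails (y1 OR y3)
  F F T  ✗ fails (NOT y3 OR y1)
  F T F  ✗ fails (y3 OR y1 OR NOT y2)
  F T T  ✗ fails (NOT y3 OR y1)
  T F F  ✗ fails (y2 OR y3)
  T F T  ✓ satisfies all
  T T F  ✓ satisfies all
  T T T  ✓ satisfies all
3 of the 8 rows are models.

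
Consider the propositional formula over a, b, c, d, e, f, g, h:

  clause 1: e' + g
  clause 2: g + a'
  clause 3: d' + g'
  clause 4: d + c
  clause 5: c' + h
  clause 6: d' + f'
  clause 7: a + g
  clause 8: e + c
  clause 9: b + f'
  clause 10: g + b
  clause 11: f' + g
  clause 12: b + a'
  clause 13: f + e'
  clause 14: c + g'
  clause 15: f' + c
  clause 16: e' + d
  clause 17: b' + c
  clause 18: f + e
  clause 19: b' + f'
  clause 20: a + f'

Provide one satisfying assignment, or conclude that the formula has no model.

Suppose e = 0.
(c) alone gives c = 1.
(h) alone gives h = 1.
(f) alone gives f = 1.
(d') alone gives d = 0.
(b) alone gives b = 1.
Now (b') is unsatisfied and unit — conflict.
That branch fails; take e = 1 instead.
(g) alone gives g = 1.
(d') alone gives d = 0.
Now (d) is unsatisfied and unit — conflict.
Either choice for e ends in contradiction.

UNSATISFIABLE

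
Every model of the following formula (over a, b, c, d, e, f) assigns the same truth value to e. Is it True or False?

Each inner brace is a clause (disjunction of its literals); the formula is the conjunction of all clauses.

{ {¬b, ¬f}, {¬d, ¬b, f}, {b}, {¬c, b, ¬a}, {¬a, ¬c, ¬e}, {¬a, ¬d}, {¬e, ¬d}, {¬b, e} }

Suppose e = False.
Unit clause (b) forces b = True.
That conflicts with the unit clause (¬b).
So every satisfying assignment has e = True.

True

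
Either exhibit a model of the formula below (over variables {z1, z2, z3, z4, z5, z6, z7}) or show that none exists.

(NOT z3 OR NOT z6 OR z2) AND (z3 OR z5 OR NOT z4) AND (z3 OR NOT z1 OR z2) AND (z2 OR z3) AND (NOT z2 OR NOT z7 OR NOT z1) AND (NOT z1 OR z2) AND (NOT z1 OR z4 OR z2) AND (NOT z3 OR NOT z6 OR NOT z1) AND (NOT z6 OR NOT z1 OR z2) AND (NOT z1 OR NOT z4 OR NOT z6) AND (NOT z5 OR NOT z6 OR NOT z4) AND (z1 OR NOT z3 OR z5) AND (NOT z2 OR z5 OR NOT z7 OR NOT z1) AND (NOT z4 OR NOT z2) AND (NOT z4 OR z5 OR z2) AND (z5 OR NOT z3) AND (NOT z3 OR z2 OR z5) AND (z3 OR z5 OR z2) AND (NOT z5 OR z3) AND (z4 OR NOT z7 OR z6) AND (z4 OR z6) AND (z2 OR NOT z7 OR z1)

z1 ↦ false,  z2 ↦ false,  z3 ↦ true,  z4 ↦ true,  z5 ↦ true,  z6 ↦ false,  z7 ↦ false

Suppose z2 = false.
Unit clause (z3) forces z3 = true.
Unit clause (NOT z6) forces z6 = false.
Unit clause (NOT z1) forces z1 = false.
Unit clause (z5) forces z5 = true.
Unit clause (z4) forces z4 = true.
Unit clause (NOT z7) forces z7 = false.
Every clause now holds.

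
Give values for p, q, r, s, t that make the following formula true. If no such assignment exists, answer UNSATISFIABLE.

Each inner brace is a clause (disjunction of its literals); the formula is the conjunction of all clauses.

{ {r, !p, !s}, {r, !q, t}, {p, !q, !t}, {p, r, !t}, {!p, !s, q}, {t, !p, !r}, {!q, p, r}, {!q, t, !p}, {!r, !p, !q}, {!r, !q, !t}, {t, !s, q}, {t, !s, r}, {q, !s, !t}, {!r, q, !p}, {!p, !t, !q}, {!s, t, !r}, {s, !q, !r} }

Case r = false:
Case p = true:
The clause (!s) is unit, so s = false.
Case q = false:
All clauses hold; t can take either value.

p ↦ true; q ↦ false; r ↦ false; s ↦ false; t ↦ true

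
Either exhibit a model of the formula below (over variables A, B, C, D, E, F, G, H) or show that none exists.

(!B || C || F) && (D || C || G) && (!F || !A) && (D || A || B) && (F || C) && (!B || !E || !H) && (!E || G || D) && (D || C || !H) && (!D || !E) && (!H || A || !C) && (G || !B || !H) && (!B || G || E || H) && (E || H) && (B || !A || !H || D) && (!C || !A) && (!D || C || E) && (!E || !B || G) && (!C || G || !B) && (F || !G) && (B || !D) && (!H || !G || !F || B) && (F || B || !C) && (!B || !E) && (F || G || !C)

UNSATISFIABLE

Try F = false.
Unit clause (C) forces C = true.
Unit clause (!A) forces A = false.
Unit clause (!H) forces H = false.
Unit clause (E) forces E = true.
Unit clause (!D) forces D = false.
Unit clause (B) forces B = true.
But (!B) is also a unit clause — contradiction.
So F must be the other value — set F = true.
Unit clause (!A) forces A = false.
Try D = true.
Unit clause (!E) forces E = false.
Unit clause (H) forces H = true.
Unit clause (!C) forces C = false.
But (C) is also a unit clause — contradiction.
So D must be the other value — set D = false.
Unit clause (B) forces B = true.
Unit clause (!E) forces E = false.
Unit clause (H) forces H = true.
Unit clause (C) forces C = true.
But (!C) is also a unit clause — contradiction.
Neither D = true nor D = false works.
Neither F = true nor F = false works.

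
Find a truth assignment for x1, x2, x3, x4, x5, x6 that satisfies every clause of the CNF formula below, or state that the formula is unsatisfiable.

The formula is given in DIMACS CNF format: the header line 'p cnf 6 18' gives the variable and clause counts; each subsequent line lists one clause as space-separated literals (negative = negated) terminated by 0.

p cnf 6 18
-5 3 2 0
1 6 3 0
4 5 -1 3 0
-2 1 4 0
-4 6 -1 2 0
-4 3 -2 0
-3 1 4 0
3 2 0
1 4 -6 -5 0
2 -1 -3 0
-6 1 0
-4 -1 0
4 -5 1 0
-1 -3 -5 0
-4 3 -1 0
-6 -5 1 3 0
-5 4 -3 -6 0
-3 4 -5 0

x1=True,  x2=True,  x3=True,  x4=False,  x5=False,  x6=True

Case x3 = True:
Case x1 = True:
Unit clause (x2) forces x2 = True.
Unit clause (¬x4) forces x4 = False.
Unit clause (¬x5) forces x5 = False.
No clause remains; x6 is free.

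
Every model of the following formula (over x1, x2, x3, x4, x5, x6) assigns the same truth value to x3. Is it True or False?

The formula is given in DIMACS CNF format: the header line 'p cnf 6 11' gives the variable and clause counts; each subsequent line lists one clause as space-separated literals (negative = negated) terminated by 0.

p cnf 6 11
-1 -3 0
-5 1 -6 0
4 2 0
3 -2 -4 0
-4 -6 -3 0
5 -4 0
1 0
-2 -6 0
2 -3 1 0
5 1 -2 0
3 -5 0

False

Suppose x3 = True.
Unit clause (¬x1) forces x1 = False.
But (x1) is also a unit clause — contradiction.
So every satisfying assignment has x3 = False.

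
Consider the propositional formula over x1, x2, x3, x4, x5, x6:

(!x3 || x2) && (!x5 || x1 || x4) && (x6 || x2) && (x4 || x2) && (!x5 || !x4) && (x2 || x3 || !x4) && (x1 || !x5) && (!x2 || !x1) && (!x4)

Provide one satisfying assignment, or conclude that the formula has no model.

x1 ↦ false; x2 ↦ true; x3 ↦ true; x4 ↦ false; x5 ↦ false; x6 ↦ false

The clause (!x4) is unit, so x4 = false.
The clause (x2) is unit, so x2 = true.
The clause (!x1) is unit, so x1 = false.
The clause (!x5) is unit, so x5 = false.
Every clause is now satisfied; x3, x6 are unconstrained.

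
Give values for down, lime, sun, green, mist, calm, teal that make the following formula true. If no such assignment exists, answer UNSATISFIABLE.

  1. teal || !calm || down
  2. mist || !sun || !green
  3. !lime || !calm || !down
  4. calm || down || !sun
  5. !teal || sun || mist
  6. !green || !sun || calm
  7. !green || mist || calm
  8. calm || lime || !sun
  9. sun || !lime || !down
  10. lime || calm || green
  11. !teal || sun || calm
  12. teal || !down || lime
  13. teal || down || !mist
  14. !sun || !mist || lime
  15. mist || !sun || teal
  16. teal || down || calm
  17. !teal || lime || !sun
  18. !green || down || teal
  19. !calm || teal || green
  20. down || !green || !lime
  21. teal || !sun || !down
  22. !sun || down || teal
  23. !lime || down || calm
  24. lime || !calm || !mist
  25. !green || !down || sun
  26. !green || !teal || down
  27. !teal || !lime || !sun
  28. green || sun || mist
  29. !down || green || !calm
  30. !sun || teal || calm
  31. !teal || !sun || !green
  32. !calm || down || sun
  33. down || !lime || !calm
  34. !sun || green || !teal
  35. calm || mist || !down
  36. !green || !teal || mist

UNSATISFIABLE

Branch on teal: set teal = true.
Branch on sun: set sun = true.
(lime) alone gives lime = true.
But (!lime) is also a unit clause — contradiction.
So sun must be the other value — set sun = false.
(mist) alone gives mist = true.
(calm) alone gives calm = true.
(lime) alone gives lime = true.
(!down) alone gives down = false.
But (down) is also a unit clause — contradiction.
Both values of sun lead to a conflict.
So teal must be the other value — set teal = false.
Branch on calm: set calm = false.
(down) alone gives down = true.
(lime) alone gives lime = true.
(sun) alone gives sun = true.
But (!sun) is also a unit clause — contradiction.
So calm must be the other value — set calm = true.
(down) alone gives down = true.
(!lime) alone gives lime = false.
But (lime) is also a unit clause — contradiction.
Both values of calm lead to a conflict.
Both values of teal lead to a conflict.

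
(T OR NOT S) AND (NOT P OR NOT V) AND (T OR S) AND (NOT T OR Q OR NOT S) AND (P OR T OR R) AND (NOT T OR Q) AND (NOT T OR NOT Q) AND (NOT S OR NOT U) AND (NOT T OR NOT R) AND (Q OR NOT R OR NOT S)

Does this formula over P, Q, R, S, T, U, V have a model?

Unsatisfiable

Suppose T = true.
Unit clause (Q) forces Q = true.
But (NOT Q) is also a unit clause — contradiction.
So T must be the other value — set T = false.
Unit clause (NOT S) forces S = false.
But (S) is also a unit clause — contradiction.
Either choice for T ends in contradiction.
No assignment satisfies every clause.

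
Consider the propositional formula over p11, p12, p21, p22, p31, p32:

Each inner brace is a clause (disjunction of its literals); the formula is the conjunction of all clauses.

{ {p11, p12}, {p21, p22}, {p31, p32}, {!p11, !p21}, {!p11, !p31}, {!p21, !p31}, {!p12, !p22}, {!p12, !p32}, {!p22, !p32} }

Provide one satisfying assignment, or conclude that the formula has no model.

UNSATISFIABLE

Try p11 = true.
Unit clause (!p21) forces p21 = false.
Unit clause (p22) forces p22 = true.
Unit clause (!p31) forces p31 = false.
Unit clause (p32) forces p32 = true.
But (!p32) is also a unit clause — contradiction.
So p11 must be the other value — set p11 = false.
Unit clause (p12) forces p12 = true.
Unit clause (!p22) forces p22 = false.
Unit clause (p21) forces p21 = true.
Unit clause (!p31) forces p31 = false.
Unit clause (p32) forces p32 = true.
But (!p32) is also a unit clause — contradiction.
Both values of p11 lead to a conflict.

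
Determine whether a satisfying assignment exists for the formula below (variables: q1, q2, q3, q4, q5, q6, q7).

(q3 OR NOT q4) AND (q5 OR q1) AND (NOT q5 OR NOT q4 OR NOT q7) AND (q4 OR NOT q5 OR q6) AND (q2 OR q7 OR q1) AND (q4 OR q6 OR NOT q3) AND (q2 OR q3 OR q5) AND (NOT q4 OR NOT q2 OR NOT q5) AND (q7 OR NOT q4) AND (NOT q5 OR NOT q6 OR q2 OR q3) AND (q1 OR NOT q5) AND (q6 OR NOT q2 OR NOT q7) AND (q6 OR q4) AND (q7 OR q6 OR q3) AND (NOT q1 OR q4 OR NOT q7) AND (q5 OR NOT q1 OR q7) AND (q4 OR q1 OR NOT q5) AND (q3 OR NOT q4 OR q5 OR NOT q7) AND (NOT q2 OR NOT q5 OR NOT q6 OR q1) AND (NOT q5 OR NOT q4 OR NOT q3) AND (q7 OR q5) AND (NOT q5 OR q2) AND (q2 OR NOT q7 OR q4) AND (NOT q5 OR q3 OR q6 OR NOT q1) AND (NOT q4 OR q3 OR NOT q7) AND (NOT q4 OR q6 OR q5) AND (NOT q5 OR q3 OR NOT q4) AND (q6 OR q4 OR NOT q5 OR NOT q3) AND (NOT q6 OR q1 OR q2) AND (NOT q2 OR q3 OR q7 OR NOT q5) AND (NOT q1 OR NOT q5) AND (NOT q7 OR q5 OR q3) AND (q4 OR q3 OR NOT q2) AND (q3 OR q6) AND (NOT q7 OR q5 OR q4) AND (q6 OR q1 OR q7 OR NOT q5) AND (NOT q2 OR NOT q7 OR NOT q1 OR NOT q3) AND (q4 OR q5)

Case q3 = true:
Case q5 = false:
(q1) alone gives q1 = true.
(q7) alone gives q7 = true.
(q4) alone gives q4 = true.
(q6) alone gives q6 = true.
(NOT q2) alone gives q2 = false.
All clauses are satisfied.
A satisfying assignment: q1=true; q2=false; q3=true; q4=true; q5=false; q6=true; q7=true.

Yes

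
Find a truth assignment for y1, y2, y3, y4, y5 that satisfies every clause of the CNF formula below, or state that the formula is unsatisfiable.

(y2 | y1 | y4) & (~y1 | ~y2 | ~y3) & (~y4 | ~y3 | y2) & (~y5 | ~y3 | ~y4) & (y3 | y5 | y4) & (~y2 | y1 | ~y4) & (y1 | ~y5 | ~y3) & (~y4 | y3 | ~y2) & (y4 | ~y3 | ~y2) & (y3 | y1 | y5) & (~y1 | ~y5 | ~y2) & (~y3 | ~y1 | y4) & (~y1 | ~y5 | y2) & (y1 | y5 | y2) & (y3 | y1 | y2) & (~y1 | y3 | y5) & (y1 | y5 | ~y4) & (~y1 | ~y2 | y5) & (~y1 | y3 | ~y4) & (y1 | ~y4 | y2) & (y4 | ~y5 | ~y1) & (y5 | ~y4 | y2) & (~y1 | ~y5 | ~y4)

Branch on y2: set y2 = 1.
Branch on y1: set y1 = 0.
From the singleton clause (~y4), y4 = 0.
From the singleton clause (~y3), y3 = 0.
From the singleton clause (y5), y5 = 1.
All clauses are satisfied.

y1 ↦ 0, y2 ↦ 1, y3 ↦ 0, y4 ↦ 0, y5 ↦ 1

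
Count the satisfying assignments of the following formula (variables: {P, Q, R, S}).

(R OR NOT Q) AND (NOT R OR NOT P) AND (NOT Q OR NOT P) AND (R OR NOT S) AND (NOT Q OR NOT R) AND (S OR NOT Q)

4

There are 2^4 = 16 truth assignments over (P, Q, R, S).
Split on S. With S = true, the clauses containing S are satisfied and NOT S drops from the rest; 1 of the 2^3 = 8 assignments to the other variables satisfy what remains.
With S = false, by the same count on the reduced clause set, 3 assignments work.
(One model: P=F, Q=F, R=F, S=F.)
Total: 1 + 3 = 4.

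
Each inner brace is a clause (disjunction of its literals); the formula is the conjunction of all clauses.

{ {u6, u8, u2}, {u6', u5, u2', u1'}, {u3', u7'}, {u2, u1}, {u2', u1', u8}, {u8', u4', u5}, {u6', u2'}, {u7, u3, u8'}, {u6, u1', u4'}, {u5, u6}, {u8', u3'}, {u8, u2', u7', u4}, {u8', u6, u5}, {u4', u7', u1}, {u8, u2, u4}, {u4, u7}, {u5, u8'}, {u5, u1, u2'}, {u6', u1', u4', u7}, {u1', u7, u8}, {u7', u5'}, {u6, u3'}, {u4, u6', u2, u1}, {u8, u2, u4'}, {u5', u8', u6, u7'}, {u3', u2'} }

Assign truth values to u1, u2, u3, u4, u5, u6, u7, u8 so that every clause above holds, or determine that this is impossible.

u1 ↦ 0,  u2 ↦ 1,  u3 ↦ 0,  u4 ↦ 1,  u5 ↦ 1,  u6 ↦ 0,  u7 ↦ 0,  u8 ↦ 0

Case u3 = 0:
Case u2 = 1:
From the singleton clause (u6'), u6 = 0.
From the singleton clause (u5), u5 = 1.
From the singleton clause (u7'), u7 = 0.
From the singleton clause (u8'), u8 = 0.
From the singleton clause (u1'), u1 = 0.
From the singleton clause (u4), u4 = 1.
This assignment satisfies each clause.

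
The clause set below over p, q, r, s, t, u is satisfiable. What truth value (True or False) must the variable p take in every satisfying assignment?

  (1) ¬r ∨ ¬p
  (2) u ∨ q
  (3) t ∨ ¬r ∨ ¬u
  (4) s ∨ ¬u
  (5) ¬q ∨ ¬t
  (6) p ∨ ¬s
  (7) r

False

Suppose p = True.
From the singleton clause (¬r), r = False.
That conflicts with the unit clause (r).
So every satisfying assignment has p = False.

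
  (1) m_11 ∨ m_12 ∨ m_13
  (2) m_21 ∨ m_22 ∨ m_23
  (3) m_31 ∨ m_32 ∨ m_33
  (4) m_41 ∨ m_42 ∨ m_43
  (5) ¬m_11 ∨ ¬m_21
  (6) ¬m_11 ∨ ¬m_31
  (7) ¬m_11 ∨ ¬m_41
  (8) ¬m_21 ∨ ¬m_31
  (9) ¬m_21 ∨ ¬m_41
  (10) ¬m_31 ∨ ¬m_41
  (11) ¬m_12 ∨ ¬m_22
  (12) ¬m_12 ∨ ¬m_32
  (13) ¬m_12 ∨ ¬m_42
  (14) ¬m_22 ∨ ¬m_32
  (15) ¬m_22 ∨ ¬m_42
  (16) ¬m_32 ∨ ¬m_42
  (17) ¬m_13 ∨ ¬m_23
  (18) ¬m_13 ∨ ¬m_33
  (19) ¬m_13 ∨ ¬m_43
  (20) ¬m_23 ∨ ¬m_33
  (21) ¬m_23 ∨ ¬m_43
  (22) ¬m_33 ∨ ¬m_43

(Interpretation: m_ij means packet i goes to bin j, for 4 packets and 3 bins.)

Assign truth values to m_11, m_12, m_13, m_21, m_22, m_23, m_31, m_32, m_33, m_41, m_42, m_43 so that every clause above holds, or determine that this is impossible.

Suppose m_11 = False.
Suppose m_12 = True.
Unit clause (¬m_22) forces m_22 = False.
Unit clause (¬m_32) forces m_32 = False.
Unit clause (¬m_42) forces m_42 = False.
Suppose m_21 = True.
Unit clause (¬m_31) forces m_31 = False.
Unit clause (m_33) forces m_33 = True.
Unit clause (¬m_41) forces m_41 = False.
Unit clause (m_43) forces m_43 = True.
That conflicts with the unit clause (¬m_43).
That branch fails; take m_21 = False instead.
Unit clause (m_23) forces m_23 = True.
Unit clause (¬m_13) forces m_13 = False.
Unit clause (¬m_33) forces m_33 = False.
Unit clause (m_31) forces m_31 = True.
Unit clause (¬m_41) forces m_41 = False.
Unit clause (m_43) forces m_43 = True.
That conflicts with the unit clause (¬m_43).
Neither m_21 = True nor m_21 = False works.
That branch fails; take m_12 = False instead.
Unit clause (m_13) forces m_13 = True.
Unit clause (¬m_23) forces m_23 = False.
Unit clause (¬m_33) forces m_33 = False.
Unit clause (¬m_43) forces m_43 = False.
Suppose m_21 = True.
Unit clause (¬m_31) forces m_31 = False.
Unit clause (m_32) forces m_32 = True.
Unit clause (¬m_41) forces m_41 = False.
Unit clause (m_42) forces m_42 = True.
That conflicts with the unit clause (¬m_42).
That branch fails; take m_21 = False instead.
Unit clause (m_22) forces m_22 = True.
Unit clause (¬m_32) forces m_32 = False.
Unit clause (m_31) forces m_31 = True.
Unit clause (¬m_41) forces m_41 = False.
Unit clause (m_42) forces m_42 = True.
That conflicts with the unit clause (¬m_42).
Neither m_21 = True nor m_21 = False works.
Neither m_12 = True nor m_12 = False works.
That branch fails; take m_11 = True instead.
Unit clause (¬m_21) forces m_21 = False.
Unit clause (¬m_31) forces m_31 = False.
Unit clause (¬m_41) forces m_41 = False.
Suppose m_22 = True.
Unit clause (¬m_12) forces m_12 = False.
Unit clause (¬m_32) forces m_32 = False.
Unit clause (m_33) forces m_33 = True.
Unit clause (¬m_42) forces m_42 = False.
Unit clause (m_43) forces m_43 = True.
That conflicts with the unit clause (¬m_43).
That branch fails; take m_22 = False instead.
Unit clause (m_23) forces m_23 = True.
Unit clause (¬m_13) forces m_13 = False.
Unit clause (¬m_33) forces m_33 = False.
Unit clause (m_32) forces m_32 = True.
Unit clause (¬m_12) forces m_12 = False.
Unit clause (¬m_42) forces m_42 = False.
Unit clause (m_43) forces m_43 = True.
That conflicts with the unit clause (¬m_43).
Neither m_22 = True nor m_22 = False works.
Neither m_11 = True nor m_11 = False works.

UNSATISFIABLE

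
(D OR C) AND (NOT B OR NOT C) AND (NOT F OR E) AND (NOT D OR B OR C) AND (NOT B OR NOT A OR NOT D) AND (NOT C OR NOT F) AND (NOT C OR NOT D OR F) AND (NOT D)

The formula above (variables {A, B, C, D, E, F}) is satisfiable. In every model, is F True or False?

Suppose F = true.
Unit clause (E) forces E = true.
Unit clause (NOT C) forces C = false.
Unit clause (D) forces D = true.
That conflicts with the unit clause (NOT D).
So every satisfying assignment has F = False.

False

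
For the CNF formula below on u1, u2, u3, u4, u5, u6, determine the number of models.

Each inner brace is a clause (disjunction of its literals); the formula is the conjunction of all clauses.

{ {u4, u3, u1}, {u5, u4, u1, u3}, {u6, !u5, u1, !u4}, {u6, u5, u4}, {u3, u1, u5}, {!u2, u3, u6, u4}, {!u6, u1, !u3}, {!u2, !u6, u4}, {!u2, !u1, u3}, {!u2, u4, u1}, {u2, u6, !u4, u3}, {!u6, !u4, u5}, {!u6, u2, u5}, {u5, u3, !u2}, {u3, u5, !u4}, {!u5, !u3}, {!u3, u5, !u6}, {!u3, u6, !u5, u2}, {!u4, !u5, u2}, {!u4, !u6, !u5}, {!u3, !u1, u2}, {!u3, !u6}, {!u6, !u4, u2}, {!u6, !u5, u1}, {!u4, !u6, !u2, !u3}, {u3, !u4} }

5

There are 2^6 = 64 truth assignments over (u1, u2, u3, u4, u5, u6).
Split on u5. With u5 = true, the clauses containing u5 are satisfied and !u5 drops from the rest; 2 of the 2^5 = 32 assignments to the other variables satisfy what remains.
With u5 = false, by the same count on the reduced clause set, 3 assignments work.
Total: 2 + 3 = 5.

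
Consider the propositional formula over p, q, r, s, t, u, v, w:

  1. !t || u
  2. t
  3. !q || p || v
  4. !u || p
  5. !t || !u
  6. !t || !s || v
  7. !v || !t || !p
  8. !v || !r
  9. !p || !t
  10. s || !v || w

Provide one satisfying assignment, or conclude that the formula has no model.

The clause (t) is unit, so t = true.
The clause (u) is unit, so u = true.
Now (!u) is unsatisfied and unit — conflict.

UNSATISFIABLE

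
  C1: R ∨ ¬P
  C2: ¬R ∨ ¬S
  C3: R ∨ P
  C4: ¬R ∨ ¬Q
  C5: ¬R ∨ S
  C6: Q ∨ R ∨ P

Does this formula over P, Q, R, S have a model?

No, unsatisfiable

Case R = True:
Unit clause (¬S) forces S = False.
That conflicts with the unit clause (S).
So R must be the other value — set R = False.
Unit clause (¬P) forces P = False.
That conflicts with the unit clause (P).
Both values of R lead to a conflict.
No assignment satisfies every clause.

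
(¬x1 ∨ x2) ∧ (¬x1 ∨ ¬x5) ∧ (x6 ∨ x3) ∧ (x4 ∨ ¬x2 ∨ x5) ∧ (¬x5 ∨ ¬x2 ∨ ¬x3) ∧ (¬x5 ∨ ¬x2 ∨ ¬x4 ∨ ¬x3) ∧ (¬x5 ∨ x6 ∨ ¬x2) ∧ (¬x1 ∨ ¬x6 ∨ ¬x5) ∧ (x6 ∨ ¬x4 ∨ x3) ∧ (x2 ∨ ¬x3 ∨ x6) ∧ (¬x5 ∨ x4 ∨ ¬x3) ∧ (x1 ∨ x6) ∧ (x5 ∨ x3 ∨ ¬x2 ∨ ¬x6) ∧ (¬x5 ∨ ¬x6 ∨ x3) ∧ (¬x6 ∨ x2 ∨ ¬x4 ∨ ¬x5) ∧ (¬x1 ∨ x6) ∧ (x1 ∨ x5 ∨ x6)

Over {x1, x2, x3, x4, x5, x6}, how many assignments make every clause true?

There are 2^6 = 64 truth assignments over (x1, x2, x3, x4, x5, x6).
Split on x5. With x5 = True, the clauses containing x5 are satisfied and ¬x5 drops from the rest; 0 of the 2^5 = 32 assignments to the other variables satisfy what remains.
With x5 = False, by the same count on the reduced clause set, 6 assignments work.
Total: 0 + 6 = 6.

6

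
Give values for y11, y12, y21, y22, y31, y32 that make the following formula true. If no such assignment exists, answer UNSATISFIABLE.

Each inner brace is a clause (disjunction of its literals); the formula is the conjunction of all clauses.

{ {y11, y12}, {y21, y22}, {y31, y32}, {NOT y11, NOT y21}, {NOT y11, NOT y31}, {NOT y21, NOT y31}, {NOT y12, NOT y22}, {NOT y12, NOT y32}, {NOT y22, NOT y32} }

UNSATISFIABLE

Case y11 = true:
(NOT y21) alone gives y21 = false.
(y22) alone gives y22 = true.
(NOT y31) alone gives y31 = false.
(y32) alone gives y32 = true.
But (NOT y32) is also a unit clause — contradiction.
Backtrack on y11: now try y11 = false.
(y12) alone gives y12 = true.
(NOT y22) alone gives y22 = false.
(y21) alone gives y21 = true.
(NOT y31) alone gives y31 = false.
(y32) alone gives y32 = true.
But (NOT y32) is also a unit clause — contradiction.
Both values of y11 lead to a conflict.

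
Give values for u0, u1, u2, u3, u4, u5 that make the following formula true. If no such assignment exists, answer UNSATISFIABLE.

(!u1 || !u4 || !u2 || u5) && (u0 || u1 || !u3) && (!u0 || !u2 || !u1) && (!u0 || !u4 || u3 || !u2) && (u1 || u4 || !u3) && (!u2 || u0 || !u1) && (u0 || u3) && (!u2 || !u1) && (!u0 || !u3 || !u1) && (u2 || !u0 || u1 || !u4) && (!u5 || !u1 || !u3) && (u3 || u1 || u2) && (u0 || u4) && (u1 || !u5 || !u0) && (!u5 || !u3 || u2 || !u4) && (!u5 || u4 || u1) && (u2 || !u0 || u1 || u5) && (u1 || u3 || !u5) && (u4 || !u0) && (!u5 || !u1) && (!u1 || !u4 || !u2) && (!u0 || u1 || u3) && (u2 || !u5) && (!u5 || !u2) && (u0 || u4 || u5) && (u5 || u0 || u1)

u0 ↦ false; u1 ↦ true; u2 ↦ false; u3 ↦ true; u4 ↦ true; u5 ↦ false

Case u0 = false:
Unit clause (u3) forces u3 = true.
Unit clause (u1) forces u1 = true.
Unit clause (!u2) forces u2 = false.
Unit clause (!u5) forces u5 = false.
Unit clause (u4) forces u4 = true.
This assignment satisfies each clause.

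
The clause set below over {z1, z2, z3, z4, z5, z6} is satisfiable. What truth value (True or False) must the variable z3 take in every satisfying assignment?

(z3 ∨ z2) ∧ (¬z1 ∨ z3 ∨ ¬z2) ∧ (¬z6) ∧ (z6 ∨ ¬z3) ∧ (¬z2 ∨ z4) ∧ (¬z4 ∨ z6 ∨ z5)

Suppose z3 = True.
The clause (¬z6) is unit, so z6 = False.
But (z6) is also a unit clause — contradiction.
So every satisfying assignment has z3 = False.

False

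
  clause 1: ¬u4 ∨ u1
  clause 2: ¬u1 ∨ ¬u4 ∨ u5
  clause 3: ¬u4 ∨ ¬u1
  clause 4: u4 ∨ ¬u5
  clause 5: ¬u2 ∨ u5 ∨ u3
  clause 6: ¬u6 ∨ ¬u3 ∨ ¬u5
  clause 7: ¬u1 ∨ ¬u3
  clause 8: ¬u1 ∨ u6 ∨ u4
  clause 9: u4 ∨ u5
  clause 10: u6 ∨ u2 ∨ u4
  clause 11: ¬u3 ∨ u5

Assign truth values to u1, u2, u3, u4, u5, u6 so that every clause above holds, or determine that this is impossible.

Suppose u4 = False.
The clause (¬u5) is unit, so u5 = False.
Now (u5) is unsatisfied and unit — conflict.
So u4 must be the other value — set u4 = True.
The clause (u1) is unit, so u1 = True.
Now (¬u1) is unsatisfied and unit — conflict.
Neither u4 = True nor u4 = False works.

UNSATISFIABLE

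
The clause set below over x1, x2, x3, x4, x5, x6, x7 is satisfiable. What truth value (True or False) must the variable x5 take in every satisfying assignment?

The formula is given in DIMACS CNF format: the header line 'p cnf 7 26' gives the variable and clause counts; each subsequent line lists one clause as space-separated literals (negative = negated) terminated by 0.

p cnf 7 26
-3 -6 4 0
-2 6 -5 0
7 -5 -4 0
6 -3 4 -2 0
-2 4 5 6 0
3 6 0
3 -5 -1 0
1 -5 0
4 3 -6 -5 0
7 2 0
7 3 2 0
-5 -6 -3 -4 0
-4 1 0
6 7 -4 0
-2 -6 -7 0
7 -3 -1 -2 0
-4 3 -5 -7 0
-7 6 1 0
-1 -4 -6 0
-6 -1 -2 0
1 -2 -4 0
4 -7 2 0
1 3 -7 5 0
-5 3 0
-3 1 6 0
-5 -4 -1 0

False

Suppose x5 = True.
(x1) alone gives x1 = True.
(x3) alone gives x3 = True.
(¬x4) alone gives x4 = False.
(¬x6) alone gives x6 = False.
(¬x2) alone gives x2 = False.
(x7) alone gives x7 = True.
But (¬x7) is also a unit clause — contradiction.
So every satisfying assignment has x5 = False.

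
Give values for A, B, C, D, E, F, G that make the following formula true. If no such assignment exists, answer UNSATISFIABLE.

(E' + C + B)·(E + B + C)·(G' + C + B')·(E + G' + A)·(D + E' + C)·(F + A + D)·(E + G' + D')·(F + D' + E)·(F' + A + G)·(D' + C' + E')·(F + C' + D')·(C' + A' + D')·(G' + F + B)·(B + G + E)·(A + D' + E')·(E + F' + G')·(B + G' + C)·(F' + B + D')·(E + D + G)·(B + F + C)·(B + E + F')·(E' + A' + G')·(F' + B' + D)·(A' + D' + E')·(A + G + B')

Try E = 1.
Try C = 1.
The clause (D') is unit, so D = 0.
Try F = 0.
The clause (A) is unit, so A = 1.
The clause (G') is unit, so G = 0.
All clauses hold; B can take either value.

A ↦ 1,  B ↦ 1,  C ↦ 1,  D ↦ 0,  E ↦ 1,  F ↦ 0,  G ↦ 0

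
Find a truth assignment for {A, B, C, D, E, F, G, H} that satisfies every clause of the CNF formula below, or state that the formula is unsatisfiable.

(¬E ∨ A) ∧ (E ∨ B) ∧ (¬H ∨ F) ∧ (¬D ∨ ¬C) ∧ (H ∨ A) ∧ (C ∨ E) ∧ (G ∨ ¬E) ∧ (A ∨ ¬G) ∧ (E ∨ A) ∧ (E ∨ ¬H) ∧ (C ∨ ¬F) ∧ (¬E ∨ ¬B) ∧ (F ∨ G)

A: True; B: True; C: True; D: False; E: False; F: True; G: True; H: False

Branch on E: set E = False.
(B) alone gives B = True.
(C) alone gives C = True.
(¬D) alone gives D = False.
(A) alone gives A = True.
(¬H) alone gives H = False.
Branch on F: set F = True.
All clauses hold; G can take either value.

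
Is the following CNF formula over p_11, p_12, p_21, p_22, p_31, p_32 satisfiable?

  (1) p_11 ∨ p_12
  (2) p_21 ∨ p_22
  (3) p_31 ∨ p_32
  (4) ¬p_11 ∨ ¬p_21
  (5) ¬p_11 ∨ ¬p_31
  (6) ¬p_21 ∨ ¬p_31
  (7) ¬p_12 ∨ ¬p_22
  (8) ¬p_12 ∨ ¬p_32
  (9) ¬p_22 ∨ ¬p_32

Unsatisfiable

Branch on p_11: set p_11 = True.
From the singleton clause (¬p_21), p_21 = False.
From the singleton clause (p_22), p_22 = True.
From the singleton clause (¬p_31), p_31 = False.
From the singleton clause (p_32), p_32 = True.
But (¬p_32) is also a unit clause — contradiction.
So p_11 must be the other value — set p_11 = False.
From the singleton clause (p_12), p_12 = True.
From the singleton clause (¬p_22), p_22 = False.
From the singleton clause (p_21), p_21 = True.
From the singleton clause (¬p_31), p_31 = False.
From the singleton clause (p_32), p_32 = True.
But (¬p_32) is also a unit clause — contradiction.
Either choice for p_11 ends in contradiction.
No assignment satisfies every clause.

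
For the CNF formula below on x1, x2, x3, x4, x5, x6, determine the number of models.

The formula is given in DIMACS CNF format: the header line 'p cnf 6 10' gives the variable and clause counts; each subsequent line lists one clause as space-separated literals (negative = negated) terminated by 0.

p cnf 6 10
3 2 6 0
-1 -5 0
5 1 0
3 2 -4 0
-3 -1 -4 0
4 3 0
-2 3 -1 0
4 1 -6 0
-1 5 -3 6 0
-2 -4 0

There are 2^6 = 64 truth assignments over (x1, x2, x3, x4, x5, x6).
Split on x2. With x2 = True, the clauses containing x2 are satisfied and ¬x2 drops from the rest; 2 of the 2^5 = 32 assignments to the other variables satisfy what remains.
With x2 = False, by the same count on the reduced clause set, 4 assignments work.
Total: 2 + 4 = 6.

6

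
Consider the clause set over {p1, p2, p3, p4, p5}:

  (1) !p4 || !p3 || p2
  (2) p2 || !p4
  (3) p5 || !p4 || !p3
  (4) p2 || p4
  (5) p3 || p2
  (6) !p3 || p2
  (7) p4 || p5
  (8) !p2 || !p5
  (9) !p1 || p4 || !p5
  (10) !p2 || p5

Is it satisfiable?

No, unsatisfiable

Suppose p2 = true.
Unit clause (!p5) forces p5 = false.
That conflicts with the unit clause (p5).
So p2 must be the other value — set p2 = false.
Unit clause (!p4) forces p4 = false.
That conflicts with the unit clause (p4).
Both values of p2 lead to a conflict.
No assignment satisfies every clause.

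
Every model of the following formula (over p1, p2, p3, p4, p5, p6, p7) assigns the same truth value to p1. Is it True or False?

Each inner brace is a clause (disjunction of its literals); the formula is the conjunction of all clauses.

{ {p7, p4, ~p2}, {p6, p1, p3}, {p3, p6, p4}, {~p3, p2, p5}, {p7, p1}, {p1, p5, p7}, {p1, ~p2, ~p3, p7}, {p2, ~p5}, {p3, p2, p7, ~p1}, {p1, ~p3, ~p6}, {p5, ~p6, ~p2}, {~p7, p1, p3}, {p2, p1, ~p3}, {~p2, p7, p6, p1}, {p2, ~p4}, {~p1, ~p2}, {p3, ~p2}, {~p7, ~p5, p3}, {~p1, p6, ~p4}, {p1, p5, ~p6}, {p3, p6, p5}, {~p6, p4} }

False

Suppose p1 = 1.
The clause (~p2) is unit, so p2 = 0.
The clause (~p5) is unit, so p5 = 0.
The clause (~p3) is unit, so p3 = 0.
The clause (p7) is unit, so p7 = 1.
The clause (~p4) is unit, so p4 = 0.
The clause (p6) is unit, so p6 = 1.
Now (~p6) is unsatisfied and unit — conflict.
So every satisfying assignment has p1 = False.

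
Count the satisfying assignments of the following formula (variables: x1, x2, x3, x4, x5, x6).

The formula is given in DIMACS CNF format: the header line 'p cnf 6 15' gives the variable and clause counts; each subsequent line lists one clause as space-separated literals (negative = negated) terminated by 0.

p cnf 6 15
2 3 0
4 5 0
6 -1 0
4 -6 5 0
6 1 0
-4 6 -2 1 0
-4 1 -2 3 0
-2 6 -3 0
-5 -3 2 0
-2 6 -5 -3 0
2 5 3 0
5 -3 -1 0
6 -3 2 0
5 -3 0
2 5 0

8

There are 2^6 = 64 truth assignments over (x1, x2, x3, x4, x5, x6).
Split on x2. With x2 = True, the clauses containing x2 are satisfied and ¬x2 drops from the rest; 8 of the 2^5 = 32 assignments to the other variables satisfy what remains.
With x2 = False, by the same count on the reduced clause set, 0 assignments work.
Total: 8 + 0 = 8.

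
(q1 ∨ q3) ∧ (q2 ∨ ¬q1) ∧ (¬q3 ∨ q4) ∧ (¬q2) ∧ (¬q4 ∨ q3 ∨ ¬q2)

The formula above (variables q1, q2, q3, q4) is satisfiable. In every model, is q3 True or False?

Suppose q3 = False.
From the singleton clause (q1), q1 = True.
From the singleton clause (q2), q2 = True.
Now (¬q2) is unsatisfied and unit — conflict.
So every satisfying assignment has q3 = True.

True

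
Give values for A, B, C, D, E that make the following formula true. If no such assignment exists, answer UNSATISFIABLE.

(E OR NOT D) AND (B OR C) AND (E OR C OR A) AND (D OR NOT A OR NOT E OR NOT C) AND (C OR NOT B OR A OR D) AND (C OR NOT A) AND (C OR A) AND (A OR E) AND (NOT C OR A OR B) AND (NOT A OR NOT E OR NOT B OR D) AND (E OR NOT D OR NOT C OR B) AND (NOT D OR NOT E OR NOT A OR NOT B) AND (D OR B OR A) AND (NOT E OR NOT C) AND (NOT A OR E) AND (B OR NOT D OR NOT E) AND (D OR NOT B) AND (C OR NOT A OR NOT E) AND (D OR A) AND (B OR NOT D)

Suppose E = true.
The clause (NOT C) is unit, so C = false.
The clause (B) is unit, so B = true.
The clause (NOT A) is unit, so A = false.
But (A) is also a unit clause — contradiction.
That branch fails; take E = false instead.
The clause (NOT D) is unit, so D = false.
The clause (A) is unit, so A = true.
But (NOT A) is also a unit clause — contradiction.
Neither E = true nor E = false works.

UNSATISFIABLE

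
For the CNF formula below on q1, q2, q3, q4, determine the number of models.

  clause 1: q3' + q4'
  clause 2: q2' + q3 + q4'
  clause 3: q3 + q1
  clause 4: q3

4

There are 2^4 = 16 truth assignments over (q1, q2, q3, q4).
Check each against the 4 clauses (columns in the order q1, q2, q3, q4):
  F F F F  ✗ fails (q3 + q1)
  F F F T  ✗ fails (q3 + q1)
  F F T F  ✓ satisfies all
  F F T T  ✗ fails (q3' + q4')
  F T F F  ✗ fails (q3 + q1)
  F T F T  ✗ fails (q2' + q3 + q4')
  F T T F  ✓ satisfies all
  F T T T  ✗ fails (q3' + q4')
  T F F F  ✗ fails (q3)
  T F F T  ✗ fails (q3)
  T F T F  ✓ satisfies all
  T F T T  ✗ fails (q3' + q4')
  T T F F  ✗ fails (q3)
  T T F T  ✗ fails (q2' + q3 + q4')
  T T T F  ✓ satisfies all
  T T T T  ✗ fails (q3' + q4')
4 of the 16 rows are models.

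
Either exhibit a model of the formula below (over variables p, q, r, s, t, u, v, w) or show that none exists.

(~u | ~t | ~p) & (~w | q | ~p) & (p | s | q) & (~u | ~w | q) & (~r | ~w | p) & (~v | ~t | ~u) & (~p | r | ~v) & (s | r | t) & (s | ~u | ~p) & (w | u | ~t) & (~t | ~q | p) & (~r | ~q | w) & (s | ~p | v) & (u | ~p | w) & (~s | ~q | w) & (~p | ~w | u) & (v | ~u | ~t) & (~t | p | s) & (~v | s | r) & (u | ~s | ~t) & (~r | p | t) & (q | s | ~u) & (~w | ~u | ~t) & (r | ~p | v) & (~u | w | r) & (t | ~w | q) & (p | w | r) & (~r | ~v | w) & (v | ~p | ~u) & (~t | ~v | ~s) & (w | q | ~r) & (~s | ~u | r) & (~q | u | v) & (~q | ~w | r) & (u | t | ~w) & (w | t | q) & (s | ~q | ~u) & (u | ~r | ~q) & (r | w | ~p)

Branch on u: set u = 1.
Branch on t: set t = 0.
Branch on w: set w = 1.
Unit clause (q) forces q = 1.
Unit clause (r) forces r = 1.
Unit clause (p) forces p = 1.
Unit clause (s) forces s = 1.
Unit clause (v) forces v = 1.
This assignment satisfies each clause.

p ↦ 1; q ↦ 1; r ↦ 1; s ↦ 1; t ↦ 0; u ↦ 1; v ↦ 1; w ↦ 1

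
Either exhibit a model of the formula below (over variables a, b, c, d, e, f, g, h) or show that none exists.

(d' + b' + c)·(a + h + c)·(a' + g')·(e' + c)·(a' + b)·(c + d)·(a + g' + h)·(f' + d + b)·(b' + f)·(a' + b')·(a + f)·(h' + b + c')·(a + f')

UNSATISFIABLE

Try a = 0.
The clause (f) is unit, so f = 1.
But (f') is also a unit clause — contradiction.
Undo a and try a = 1.
The clause (g') is unit, so g = 0.
The clause (b) is unit, so b = 1.
But (b') is also a unit clause — contradiction.
Both values of a lead to a conflict.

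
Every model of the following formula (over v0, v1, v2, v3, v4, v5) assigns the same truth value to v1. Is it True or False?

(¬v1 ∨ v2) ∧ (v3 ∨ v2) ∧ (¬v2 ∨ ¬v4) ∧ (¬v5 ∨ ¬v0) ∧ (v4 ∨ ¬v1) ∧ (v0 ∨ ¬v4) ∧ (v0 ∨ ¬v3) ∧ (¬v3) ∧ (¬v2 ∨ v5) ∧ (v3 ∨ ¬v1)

False

Suppose v1 = True.
Unit clause (v2) forces v2 = True.
Unit clause (¬v4) forces v4 = False.
That conflicts with the unit clause (v4).
So every satisfying assignment has v1 = False.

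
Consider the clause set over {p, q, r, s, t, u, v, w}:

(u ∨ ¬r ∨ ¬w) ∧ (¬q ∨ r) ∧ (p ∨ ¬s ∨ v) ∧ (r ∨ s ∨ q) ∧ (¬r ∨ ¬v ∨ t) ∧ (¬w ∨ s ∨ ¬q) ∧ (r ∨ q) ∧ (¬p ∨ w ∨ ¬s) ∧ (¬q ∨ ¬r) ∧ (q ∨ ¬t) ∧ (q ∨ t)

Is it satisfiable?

No

Branch on q: set q = False.
The clause (r) is unit, so r = True.
The clause (¬t) is unit, so t = False.
That conflicts with the unit clause (t).
That branch fails; take q = True instead.
The clause (r) is unit, so r = True.
That conflicts with the unit clause (¬r).
Both values of q lead to a conflict.
No assignment satisfies every clause.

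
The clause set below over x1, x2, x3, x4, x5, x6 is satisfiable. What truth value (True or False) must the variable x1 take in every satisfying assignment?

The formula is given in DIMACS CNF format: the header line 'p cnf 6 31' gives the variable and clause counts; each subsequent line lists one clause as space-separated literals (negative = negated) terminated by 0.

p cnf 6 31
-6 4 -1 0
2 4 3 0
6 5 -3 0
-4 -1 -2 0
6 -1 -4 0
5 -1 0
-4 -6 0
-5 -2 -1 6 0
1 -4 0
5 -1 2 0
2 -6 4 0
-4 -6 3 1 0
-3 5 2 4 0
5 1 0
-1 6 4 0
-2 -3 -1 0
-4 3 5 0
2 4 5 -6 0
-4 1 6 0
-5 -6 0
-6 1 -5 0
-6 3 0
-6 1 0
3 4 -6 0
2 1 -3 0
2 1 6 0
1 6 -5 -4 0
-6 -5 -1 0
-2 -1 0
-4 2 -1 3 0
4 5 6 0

Suppose x1 = True.
The clause (x5) is unit, so x5 = True.
The clause (¬x6) is unit, so x6 = False.
The clause (¬x4) is unit, so x4 = False.
That conflicts with the unit clause (x4).
So every satisfying assignment has x1 = False.

False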